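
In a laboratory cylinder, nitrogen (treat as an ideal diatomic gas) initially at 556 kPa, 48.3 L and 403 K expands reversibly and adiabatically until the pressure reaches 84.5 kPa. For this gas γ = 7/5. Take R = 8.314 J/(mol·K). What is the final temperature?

235 K

Adiabatic: T₂/T₁ = (P₂/P₁)^((γ−1)/γ) ⇒ T₂ = 403×(0.152)^0.286 = 235 K; V₂ = 186 L.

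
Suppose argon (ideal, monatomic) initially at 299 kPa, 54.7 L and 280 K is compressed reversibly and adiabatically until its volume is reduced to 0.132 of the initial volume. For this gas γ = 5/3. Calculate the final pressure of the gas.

8740 kPa

Adiabatic: TV^(γ−1) = const ⇒ T₂ = 280×(7.58)^0.667 = 1080 K; PV^γ = const ⇒ P₂ = 8740 kPa.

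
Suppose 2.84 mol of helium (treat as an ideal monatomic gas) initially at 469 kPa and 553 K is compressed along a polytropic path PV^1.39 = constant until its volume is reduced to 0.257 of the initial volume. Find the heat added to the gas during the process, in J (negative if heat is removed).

V₁ = nRT₁/P₁ = 2.84×8.314×553/469 = 27.8 L.
Polytropic n=1.39: T₂ = T₁(V₁/V₂)^(n−1) = 553×(3.89)^0.39 = 939 K; P₂ = P₁(V₁/V₂)^n = 3100 kPa.
W = (P₁V₁−P₂V₂)/(n−1) = (469×27.8−3100×7.16)/0.39 = -23400 J.
ΔU = nCvΔT = 2.84×12.5×(939−553) = 13700 J.
Q = ΔU + W = -9710 J.

-9710 J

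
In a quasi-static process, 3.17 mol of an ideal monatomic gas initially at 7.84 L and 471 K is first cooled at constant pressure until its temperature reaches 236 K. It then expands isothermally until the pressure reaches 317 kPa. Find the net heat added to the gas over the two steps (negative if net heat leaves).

-5480 J

P₁ = nRT₁/V₁ = 3.17×8.314×471/7.84 = 1580 kPa.
Step 1 — Isobaric: P stays 1580 kPa; V/T = const ⇒ T₂ = 236 K, V₂ = 3.93 L.
W = PΔV = 1580×(3.93−7.84) kPa·L = -6190 J.
ΔU = nCvΔT = 3.17×12.5×(236−471) = -9290 J.
Q = ΔU + W = nCpΔT = -15500 J.
State after step 1: P = 1580 kPa, V = 3.93 L, T = 236 K.
Step 2 — Isothermal: T stays 236 K; PV = const ⇒ V₂ = 19.6 L, P₂ = 317 kPa.
ΔU = 0 (ideal gas, T constant).
W = nRT ln(V₂/V₁) = 3.17×8.314×236×ln(4.99) = 10000 J.
Q = ΔU + W = 10000 J.
Net over both steps: W = 3810 J, Q = -5480 J, ΔU = -9290 J.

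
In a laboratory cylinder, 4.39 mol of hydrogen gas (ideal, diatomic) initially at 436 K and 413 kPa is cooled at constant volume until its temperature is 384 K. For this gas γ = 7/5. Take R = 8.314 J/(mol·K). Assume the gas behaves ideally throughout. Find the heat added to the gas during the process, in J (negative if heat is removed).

-4740 J

V₁ = nRT₁/P₁ = 4.39×8.314×436/413 = 38.5 L.
Isochoric: V stays 38.5 L; P/T = const ⇒ T₂ = 384 K, P₂ = 364 kPa.
W = 0 (no volume change).
ΔU = nCvΔT = 4.39×20.8×(384−436) = -4740 J.
Q = ΔU = -4740 J.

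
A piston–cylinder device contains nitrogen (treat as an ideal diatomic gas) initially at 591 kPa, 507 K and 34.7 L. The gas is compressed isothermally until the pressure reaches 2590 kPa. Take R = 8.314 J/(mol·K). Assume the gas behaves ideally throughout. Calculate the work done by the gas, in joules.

n = P₁V₁/(RT₁) = 591×34.7/(8.314×507) = 4.87 mol.
Isothermal: T stays 507 K; PV = const ⇒ V₂ = 7.92 L, P₂ = 2590 kPa.
W = nRT ln(V₂/V₁) = 4.87×8.314×507×ln(0.228) = -30300 J.

-30300 J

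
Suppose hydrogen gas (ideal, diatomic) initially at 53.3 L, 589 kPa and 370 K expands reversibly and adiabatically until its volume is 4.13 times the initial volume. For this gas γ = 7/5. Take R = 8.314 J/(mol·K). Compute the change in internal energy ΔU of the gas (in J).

-34000 J

n = P₁V₁/(RT₁) = 589×53.3/(8.314×370) = 10.2 mol.
Adiabatic: TV^(γ−1) = const ⇒ T₂ = 370×(0.242)^0.400 = 210 K; PV^γ = const ⇒ P₂ = 80.9 kPa.
For an ideal gas ΔU = nCvΔT with Cv = (5/2)R = 20.8 J/(mol·K).
ΔU = 10.2×20.8×(210−370) = -34000 J.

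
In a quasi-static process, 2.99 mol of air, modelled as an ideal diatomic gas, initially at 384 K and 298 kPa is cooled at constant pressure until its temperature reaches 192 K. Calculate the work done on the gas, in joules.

4770 J

V₁ = nRT₁/P₁ = 2.99×8.314×384/298 = 32.0 L.
Isobaric: P stays 298 kPa; V/T = const ⇒ T₂ = 192 K, V₂ = 16.0 L.
W = PΔV = 298×(16.0−32.0) kPa·L = -4770 J.
Work done on the gas = −W_by = 4770 J.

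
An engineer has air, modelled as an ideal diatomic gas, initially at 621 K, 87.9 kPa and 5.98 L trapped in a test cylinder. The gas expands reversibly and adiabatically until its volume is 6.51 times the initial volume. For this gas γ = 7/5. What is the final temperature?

Adiabatic: TV^(γ−1) = const ⇒ T₂ = 621×(0.154)^0.400 = 294 K; PV^γ = const ⇒ P₂ = 6.38 kPa.

294 K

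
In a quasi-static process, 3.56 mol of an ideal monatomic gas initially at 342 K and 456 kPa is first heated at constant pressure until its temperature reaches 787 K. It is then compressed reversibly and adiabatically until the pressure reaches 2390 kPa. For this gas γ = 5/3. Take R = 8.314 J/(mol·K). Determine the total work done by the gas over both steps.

V₁ = nRT₁/P₁ = 3.56×8.314×342/456 = 22.2 L.
Step 1 — Isobaric: P stays 456 kPa; V/T = const ⇒ T₂ = 787 K, V₂ = 51.1 L.
W = PΔV = 456×(51.1−22.2) kPa·L = 13200 J.
ΔU = nCvΔT = 3.56×12.5×(787−342) = 19800 J.
Q = ΔU + W = nCpΔT = 32900 J.
State after step 1: P = 456 kPa, V = 51.1 L, T = 787 K.
Step 2 — Adiabatic: T₂/T₁ = (P₂/P₁)^((γ−1)/γ) ⇒ T₂ = 787×(5.24)^0.400 = 1530 K; V₂ = 18.9 L.
ΔU = nCvΔT = 3.56×12.5×(1530−787) = 32800 J.
Q = 0 for an adiabatic process, so W = −ΔU = -32800 J.
Net over both steps: W = -19700 J, Q = 32900 J, ΔU = 52600 J.

-19700 J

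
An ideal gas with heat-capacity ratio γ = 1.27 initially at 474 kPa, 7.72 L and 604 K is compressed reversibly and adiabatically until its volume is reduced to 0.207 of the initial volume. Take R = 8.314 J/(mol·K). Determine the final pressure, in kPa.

Adiabatic: TV^(γ−1) = const ⇒ T₂ = 604×(4.83)^0.270 = 924 K; PV^γ = const ⇒ P₂ = 3500 kPa.

3500 kPa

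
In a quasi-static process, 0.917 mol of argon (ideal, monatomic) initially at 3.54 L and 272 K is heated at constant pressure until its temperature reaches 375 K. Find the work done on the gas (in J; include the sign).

-785 J

P₁ = nRT₁/V₁ = 0.917×8.314×272/3.54 = 586 kPa.
Isobaric: P stays 586 kPa; V/T = const ⇒ T₂ = 375 K, V₂ = 4.88 L.
W = PΔV = 586×(4.88−3.54) kPa·L = 785 J.
Work done on the gas = −W_by = -785 J.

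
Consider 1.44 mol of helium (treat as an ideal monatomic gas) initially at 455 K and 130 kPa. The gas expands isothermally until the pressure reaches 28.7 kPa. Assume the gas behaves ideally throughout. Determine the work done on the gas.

V₁ = nRT₁/P₁ = 1.44×8.314×455/130 = 41.9 L.
Isothermal: T stays 455 K; PV = const ⇒ V₂ = 190 L, P₂ = 28.7 kPa.
W = nRT ln(V₂/V₁) = 1.44×8.314×455×ln(4.53) = 8230 J.
Work done on the gas = −W_by = -8230 J.

-8230 J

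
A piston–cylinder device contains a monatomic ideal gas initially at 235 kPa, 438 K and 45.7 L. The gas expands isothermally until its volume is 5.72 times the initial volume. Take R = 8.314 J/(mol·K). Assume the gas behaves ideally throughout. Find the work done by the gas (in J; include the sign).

18700 J

n = P₁V₁/(RT₁) = 235×45.7/(8.314×438) = 2.95 mol.
Isothermal: T stays 438 K; PV = const ⇒ V₂ = 261 L, P₂ = 41.1 kPa.
W = nRT ln(V₂/V₁) = 2.95×8.314×438×ln(5.72) = 18700 J.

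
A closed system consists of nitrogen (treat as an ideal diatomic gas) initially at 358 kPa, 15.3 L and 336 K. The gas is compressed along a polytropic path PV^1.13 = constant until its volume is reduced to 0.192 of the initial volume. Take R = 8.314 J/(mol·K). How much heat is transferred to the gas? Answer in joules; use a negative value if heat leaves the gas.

n = P₁V₁/(RT₁) = 358×15.3/(8.314×336) = 1.96 mol.
Polytropic n=1.13: T₂ = T₁(V₁/V₂)^(n−1) = 336×(5.21)^0.13 = 416 K; P₂ = P₁(V₁/V₂)^n = 2310 kPa.
W = (P₁V₁−P₂V₂)/(n−1) = (358×15.3−2310×2.94)/0.13 = -10100 J.
ΔU = nCvΔT = 1.96×20.8×(416−336) = 3280 J.
Q = ΔU + W = -6810 J.

-6810 J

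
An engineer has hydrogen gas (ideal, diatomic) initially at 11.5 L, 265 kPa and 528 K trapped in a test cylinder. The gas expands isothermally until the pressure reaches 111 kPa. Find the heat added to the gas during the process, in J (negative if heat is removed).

n = P₁V₁/(RT₁) = 265×11.5/(8.314×528) = 0.694 mol.
Isothermal: T stays 528 K; PV = const ⇒ V₂ = 27.5 L, P₂ = 111 kPa.
ΔU = 0 (ideal gas, T constant).
W = nRT ln(V₂/V₁) = 0.694×8.314×528×ln(2.39) = 2650 J.
Q = ΔU + W = 2650 J.

2650 J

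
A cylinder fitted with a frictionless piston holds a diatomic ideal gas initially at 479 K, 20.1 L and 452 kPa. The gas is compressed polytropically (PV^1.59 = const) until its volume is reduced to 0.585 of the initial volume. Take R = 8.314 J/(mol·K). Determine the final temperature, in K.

657 K

Polytropic n=1.59: T₂ = T₁(V₁/V₂)^(n−1) = 479×(1.71)^0.59 = 657 K; P₂ = P₁(V₁/V₂)^n = 1060 kPa.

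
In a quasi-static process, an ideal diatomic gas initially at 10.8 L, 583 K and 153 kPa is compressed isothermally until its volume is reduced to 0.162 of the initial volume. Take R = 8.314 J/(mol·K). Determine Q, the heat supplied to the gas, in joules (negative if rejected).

n = P₁V₁/(RT₁) = 153×10.8/(8.314×583) = 0.341 mol.
Isothermal: T stays 583 K; PV = const ⇒ V₂ = 1.75 L, P₂ = 944 kPa.
ΔU = 0 (ideal gas, T constant).
W = nRT ln(V₂/V₁) = 0.341×8.314×583×ln(0.162) = -3010 J.
Q = ΔU + W = -3010 J.

-3010 J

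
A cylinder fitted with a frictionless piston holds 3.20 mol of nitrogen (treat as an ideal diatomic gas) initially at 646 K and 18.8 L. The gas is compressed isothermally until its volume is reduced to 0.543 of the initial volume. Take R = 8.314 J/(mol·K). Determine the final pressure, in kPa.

P₁ = nRT₁/V₁ = 3.20×8.314×646/18.8 = 914 kPa.
Isothermal: T stays 646 K; PV = const ⇒ V₂ = 10.2 L, P₂ = 1680 kPa.

1680 kPa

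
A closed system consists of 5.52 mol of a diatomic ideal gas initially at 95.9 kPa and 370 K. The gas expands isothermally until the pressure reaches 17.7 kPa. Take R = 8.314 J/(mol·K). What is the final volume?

959 L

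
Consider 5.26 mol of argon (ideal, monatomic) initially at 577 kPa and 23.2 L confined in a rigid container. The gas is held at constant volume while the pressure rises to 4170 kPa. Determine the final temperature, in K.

2210 K

T₁ = P₁V₁/(nR) = 577×23.2/(5.26×8.314) = 306 K.
Isochoric: V stays 23.2 L; P/T = const ⇒ T₂ = 2210 K, P₂ = 4170 kPa.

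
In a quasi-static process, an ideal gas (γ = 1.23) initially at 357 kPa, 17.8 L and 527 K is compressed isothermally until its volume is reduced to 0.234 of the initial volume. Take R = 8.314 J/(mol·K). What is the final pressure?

1530 kPa

Isothermal: T stays 527 K; PV = const ⇒ V₂ = 4.17 L, P₂ = 1530 kPa.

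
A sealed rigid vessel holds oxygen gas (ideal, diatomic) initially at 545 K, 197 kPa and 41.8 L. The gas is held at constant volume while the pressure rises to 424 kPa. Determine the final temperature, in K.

1170 K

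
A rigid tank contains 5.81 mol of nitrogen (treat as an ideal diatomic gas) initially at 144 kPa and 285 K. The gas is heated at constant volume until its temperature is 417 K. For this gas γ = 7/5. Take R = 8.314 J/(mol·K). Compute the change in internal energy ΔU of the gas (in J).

15900 J

V₁ = nRT₁/P₁ = 5.81×8.314×285/144 = 95.6 L.
Isochoric: V stays 95.6 L; P/T = const ⇒ T₂ = 417 K, P₂ = 211 kPa.
For an ideal gas ΔU = nCvΔT with Cv = (5/2)R = 20.8 J/(mol·K).
ΔU = 5.81×20.8×(417−285) = 15900 J.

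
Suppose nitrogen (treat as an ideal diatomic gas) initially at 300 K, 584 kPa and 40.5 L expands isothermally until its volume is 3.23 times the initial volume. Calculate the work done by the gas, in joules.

n = P₁V₁/(RT₁) = 584×40.5/(8.314×300) = 9.48 mol.
Isothermal: T stays 300 K; PV = const ⇒ V₂ = 131 L, P₂ = 181 kPa.
W = nRT ln(V₂/V₁) = 9.48×8.314×300×ln(3.23) = 27700 J.

27700 J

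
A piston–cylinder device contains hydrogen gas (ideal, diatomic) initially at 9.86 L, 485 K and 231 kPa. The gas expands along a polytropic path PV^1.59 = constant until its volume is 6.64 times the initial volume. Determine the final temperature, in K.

Polytropic n=1.59: T₂ = T₁(V₁/V₂)^(n−1) = 485×(0.151)^0.59 = 159 K; P₂ = P₁(V₁/V₂)^n = 11.4 kPa.

159 K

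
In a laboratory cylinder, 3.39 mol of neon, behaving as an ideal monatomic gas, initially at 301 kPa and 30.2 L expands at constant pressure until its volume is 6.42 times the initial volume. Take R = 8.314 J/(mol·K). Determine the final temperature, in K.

2070 K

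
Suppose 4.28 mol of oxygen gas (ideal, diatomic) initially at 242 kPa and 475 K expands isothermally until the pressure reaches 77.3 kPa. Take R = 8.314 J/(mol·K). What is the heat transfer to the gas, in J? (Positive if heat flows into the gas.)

V₁ = nRT₁/P₁ = 4.28×8.314×475/242 = 69.8 L.
Isothermal: T stays 475 K; PV = const ⇒ V₂ = 219 L, P₂ = 77.3 kPa.
ΔU = 0 (ideal gas, T constant).
W = nRT ln(V₂/V₁) = 4.28×8.314×475×ln(3.13) = 19300 J.
Q = ΔU + W = 19300 J.

19300 J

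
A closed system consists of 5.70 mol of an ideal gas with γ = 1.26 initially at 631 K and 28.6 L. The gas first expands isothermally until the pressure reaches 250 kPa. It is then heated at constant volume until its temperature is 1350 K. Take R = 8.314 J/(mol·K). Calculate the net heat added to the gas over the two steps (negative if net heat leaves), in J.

174000 J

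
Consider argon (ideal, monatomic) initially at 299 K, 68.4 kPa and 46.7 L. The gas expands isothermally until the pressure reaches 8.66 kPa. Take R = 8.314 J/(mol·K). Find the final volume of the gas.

Isothermal: T stays 299 K; PV = const ⇒ V₂ = 369 L, P₂ = 8.66 kPa.

369 L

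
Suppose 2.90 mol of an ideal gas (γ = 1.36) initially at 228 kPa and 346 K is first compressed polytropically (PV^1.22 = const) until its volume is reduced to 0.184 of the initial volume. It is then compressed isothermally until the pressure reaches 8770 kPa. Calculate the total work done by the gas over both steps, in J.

-36300 J

V₁ = nRT₁/P₁ = 2.90×8.314×346/228 = 36.6 L.
Step 1 — Polytropic n=1.22: T₂ = T₁(V₁/V₂)^(n−1) = 346×(5.43)^0.22 = 502 K; P₂ = P₁(V₁/V₂)^n = 1800 kPa.
W = (P₁V₁−P₂V₂)/(n−1) = (228×36.6−1800×6.73)/0.22 = -17100 J.
ΔU = nCvΔT = 2.90×23.1×(502−346) = 10500 J.
Q = ΔU + W = -6650 J.
State after step 1: P = 1800 kPa, V = 6.73 L, T = 502 K.
Step 2 — Isothermal: T stays 502 K; PV = const ⇒ V₂ = 1.38 L, P₂ = 8770 kPa.
ΔU = 0 (ideal gas, T constant).
W = nRT ln(V₂/V₁) = 2.90×8.314×502×ln(0.205) = -19200 J.
Q = ΔU + W = -19200 J.
Net over both steps: W = -36300 J, Q = -25800 J, ΔU = 10500 J.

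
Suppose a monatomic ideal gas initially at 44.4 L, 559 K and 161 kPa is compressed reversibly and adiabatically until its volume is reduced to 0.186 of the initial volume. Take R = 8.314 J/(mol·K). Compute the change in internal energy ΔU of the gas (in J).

22200 J

n = P₁V₁/(RT₁) = 161×44.4/(8.314×559) = 1.54 mol.
Adiabatic: TV^(γ−1) = const ⇒ T₂ = 559×(5.38)^0.667 = 1720 K; PV^γ = const ⇒ P₂ = 2660 kPa.
For an ideal gas ΔU = nCvΔT with Cv = (3/2)R = 12.5 J/(mol·K).
ΔU = 1.54×12.5×(1720−559) = 22200 J.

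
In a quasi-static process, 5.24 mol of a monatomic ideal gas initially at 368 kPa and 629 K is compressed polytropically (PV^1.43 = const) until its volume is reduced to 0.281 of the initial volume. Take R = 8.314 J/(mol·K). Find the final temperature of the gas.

1090 K

V₁ = nRT₁/P₁ = 5.24×8.314×629/368 = 74.5 L.
Polytropic n=1.43: T₂ = T₁(V₁/V₂)^(n−1) = 629×(3.56)^0.43 = 1090 K; P₂ = P₁(V₁/V₂)^n = 2260 kPa.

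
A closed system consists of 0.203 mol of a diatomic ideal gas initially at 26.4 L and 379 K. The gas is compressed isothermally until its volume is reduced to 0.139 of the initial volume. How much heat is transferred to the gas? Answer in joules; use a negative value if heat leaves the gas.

P₁ = nRT₁/V₁ = 0.203×8.314×379/26.4 = 24.2 kPa.
Isothermal: T stays 379 K; PV = const ⇒ V₂ = 3.67 L, P₂ = 174 kPa.
ΔU = 0 (ideal gas, T constant).
W = nRT ln(V₂/V₁) = 0.203×8.314×379×ln(0.139) = -1260 J.
Q = ΔU + W = -1260 J.

-1260 J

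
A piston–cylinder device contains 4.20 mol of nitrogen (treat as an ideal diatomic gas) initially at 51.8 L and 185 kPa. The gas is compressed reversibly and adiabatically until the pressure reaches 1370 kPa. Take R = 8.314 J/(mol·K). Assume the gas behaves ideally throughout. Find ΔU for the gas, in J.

18500 J

T₁ = P₁V₁/(nR) = 185×51.8/(4.20×8.314) = 274 K.
Adiabatic: T₂/T₁ = (P₂/P₁)^((γ−1)/γ) ⇒ T₂ = 274×(7.41)^0.286 = 486 K; V₂ = 12.4 L.
For an ideal gas ΔU = nCvΔT with Cv = (5/2)R = 20.8 J/(mol·K).
ΔU = 4.20×20.8×(486−274) = 18500 J.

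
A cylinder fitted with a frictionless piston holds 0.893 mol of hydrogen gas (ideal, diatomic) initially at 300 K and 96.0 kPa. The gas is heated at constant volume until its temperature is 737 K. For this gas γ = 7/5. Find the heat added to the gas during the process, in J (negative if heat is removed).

V₁ = nRT₁/P₁ = 0.893×8.314×300/96.0 = 23.2 L.
Isochoric: V stays 23.2 L; P/T = const ⇒ T₂ = 737 K, P₂ = 236 kPa.
W = 0 (no volume change).
ΔU = nCvΔT = 0.893×20.8×(737−300) = 8110 J.
Q = ΔU = 8110 J.

8110 J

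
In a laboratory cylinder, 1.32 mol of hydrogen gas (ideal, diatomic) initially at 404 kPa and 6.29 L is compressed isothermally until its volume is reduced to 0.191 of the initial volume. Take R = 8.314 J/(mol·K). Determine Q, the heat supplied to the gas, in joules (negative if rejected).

-4210 J

T₁ = P₁V₁/(nR) = 404×6.29/(1.32×8.314) = 232 K.
Isothermal: T stays 232 K; PV = const ⇒ V₂ = 1.20 L, P₂ = 2120 kPa.
ΔU = 0 (ideal gas, T constant).
W = nRT ln(V₂/V₁) = 1.32×8.314×232×ln(0.191) = -4210 J.
Q = ΔU + W = -4210 J.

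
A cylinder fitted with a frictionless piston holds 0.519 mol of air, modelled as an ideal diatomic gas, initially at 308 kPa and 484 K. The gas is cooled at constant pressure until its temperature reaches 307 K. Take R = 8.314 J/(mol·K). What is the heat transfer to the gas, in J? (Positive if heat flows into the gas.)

-2670 J

V₁ = nRT₁/P₁ = 0.519×8.314×484/308 = 6.78 L.
Isobaric: P stays 308 kPa; V/T = const ⇒ T₂ = 307 K, V₂ = 4.30 L.
W = PΔV = 308×(4.30−6.78) kPa·L = -764 J.
ΔU = nCvΔT = 0.519×20.8×(307−484) = -1910 J.
Q = ΔU + W = nCpΔT = -2670 J.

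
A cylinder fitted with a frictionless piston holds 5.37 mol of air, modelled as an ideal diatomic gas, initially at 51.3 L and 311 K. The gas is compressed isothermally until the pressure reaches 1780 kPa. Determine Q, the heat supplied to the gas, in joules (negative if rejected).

-26200 J

P₁ = nRT₁/V₁ = 5.37×8.314×311/51.3 = 271 kPa.
Isothermal: T stays 311 K; PV = const ⇒ V₂ = 7.80 L, P₂ = 1780 kPa.
ΔU = 0 (ideal gas, T constant).
W = nRT ln(V₂/V₁) = 5.37×8.314×311×ln(0.152) = -26200 J.
Q = ΔU + W = -26200 J.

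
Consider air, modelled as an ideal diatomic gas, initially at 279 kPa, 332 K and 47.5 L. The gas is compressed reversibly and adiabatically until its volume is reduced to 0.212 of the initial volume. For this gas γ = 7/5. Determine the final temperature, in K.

Adiabatic: TV^(γ−1) = const ⇒ T₂ = 332×(4.72)^0.400 = 617 K; PV^γ = const ⇒ P₂ = 2450 kPa.

617 K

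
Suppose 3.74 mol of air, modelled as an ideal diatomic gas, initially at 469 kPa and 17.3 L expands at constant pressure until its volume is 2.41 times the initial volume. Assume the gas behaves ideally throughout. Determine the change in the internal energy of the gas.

T₁ = P₁V₁/(nR) = 469×17.3/(3.74×8.314) = 261 K.
Isobaric: P stays 469 kPa; V/T = const ⇒ T₂ = 629 K, V₂ = 41.7 L.
For an ideal gas ΔU = nCvΔT with Cv = (5/2)R = 20.8 J/(mol·K).
ΔU = 3.74×20.8×(629−261) = 28600 J.

28600 J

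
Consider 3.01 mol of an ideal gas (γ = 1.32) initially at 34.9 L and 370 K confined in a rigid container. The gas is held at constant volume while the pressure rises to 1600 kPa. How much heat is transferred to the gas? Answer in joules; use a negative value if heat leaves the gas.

P₁ = nRT₁/V₁ = 3.01×8.314×370/34.9 = 265 kPa.
Isochoric: V stays 34.9 L; P/T = const ⇒ T₂ = 2230 K, P₂ = 1600 kPa.
W = 0 (no volume change).
ΔU = nCvΔT = 3.01×26.0×(2230−370) = 146000 J.
Q = ΔU = 146000 J.

146000 J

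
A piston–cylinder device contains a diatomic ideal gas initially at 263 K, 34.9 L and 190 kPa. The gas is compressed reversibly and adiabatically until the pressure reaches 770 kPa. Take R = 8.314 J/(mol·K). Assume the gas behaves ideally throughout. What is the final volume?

12.8 L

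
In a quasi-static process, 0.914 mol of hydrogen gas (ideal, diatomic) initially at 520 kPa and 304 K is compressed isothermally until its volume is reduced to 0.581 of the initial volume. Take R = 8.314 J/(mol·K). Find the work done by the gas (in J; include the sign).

-1250 J

V₁ = nRT₁/P₁ = 0.914×8.314×304/520 = 4.44 L.
Isothermal: T stays 304 K; PV = const ⇒ V₂ = 2.58 L, P₂ = 895 kPa.
W = nRT ln(V₂/V₁) = 0.914×8.314×304×ln(0.581) = -1250 J.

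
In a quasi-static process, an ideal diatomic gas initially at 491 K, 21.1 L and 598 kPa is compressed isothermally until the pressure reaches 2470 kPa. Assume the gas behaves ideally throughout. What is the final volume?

5.11 L

Isothermal: T stays 491 K; PV = const ⇒ V₂ = 5.11 L, P₂ = 2470 kPa.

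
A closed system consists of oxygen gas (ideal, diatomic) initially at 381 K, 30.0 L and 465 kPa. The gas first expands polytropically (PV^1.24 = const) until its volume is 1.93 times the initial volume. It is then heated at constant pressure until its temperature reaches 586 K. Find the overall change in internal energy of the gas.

n = P₁V₁/(RT₁) = 465×30.0/(8.314×381) = 4.40 mol.
Step 1 — Polytropic n=1.24: T₂ = T₁(V₁/V₂)^(n−1) = 381×(0.518)^0.24 = 325 K; P₂ = P₁(V₁/V₂)^n = 206 kPa.
W = (P₁V₁−P₂V₂)/(n−1) = (465×30.0−206×57.9)/0.24 = 8490 J.
ΔU = nCvΔT = 4.40×20.8×(325−381) = -5090 J.
Q = ΔU + W = 3390 J.
State after step 1: P = 206 kPa, V = 57.9 L, T = 325 K.
Step 2 — Isobaric: P stays 206 kPa; V/T = const ⇒ T₂ = 586 K, V₂ = 104 L.
W = PΔV = 206×(104−57.9) kPa·L = 9540 J.
ΔU = nCvΔT = 4.40×20.8×(586−325) = 23900 J.
Q = ΔU + W = nCpΔT = 33400 J.
Net over both steps: W = 18000 J, Q = 36800 J, ΔU = 18800 J.

18800 J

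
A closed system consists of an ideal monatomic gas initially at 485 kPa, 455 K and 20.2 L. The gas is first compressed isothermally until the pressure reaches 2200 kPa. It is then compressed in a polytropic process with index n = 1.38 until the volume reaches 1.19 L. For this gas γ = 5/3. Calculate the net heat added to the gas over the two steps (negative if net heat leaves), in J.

n = P₁V₁/(RT₁) = 485×20.2/(8.314×455) = 2.59 mol.
Step 1 — Isothermal: T stays 455 K; PV = const ⇒ V₂ = 4.45 L, P₂ = 2200 kPa.
ΔU = 0 (ideal gas, T constant).
W = nRT ln(V₂/V₁) = 2.59×8.314×455×ln(0.220) = -14800 J.
Q = ΔU + W = -14800 J.
State after step 1: P = 2200 kPa, V = 4.45 L, T = 455 K.
Step 2 — Polytropic n=1.38: T₂ = T₁(V₁/V₂)^(n−1) = 455×(3.74)^0.38 = 751 K; P₂ = P₁(V₁/V₂)^n = 13600 kPa.
W = (P₁V₁−P₂V₂)/(n−1) = (2200×4.45−13600×1.19)/0.38 = -16800 J.
ΔU = nCvΔT = 2.59×12.5×(751−455) = 9570 J.
Q = ΔU + W = -7220 J.
Net over both steps: W = -31600 J, Q = -22000 J, ΔU = 9570 J.

-22000 J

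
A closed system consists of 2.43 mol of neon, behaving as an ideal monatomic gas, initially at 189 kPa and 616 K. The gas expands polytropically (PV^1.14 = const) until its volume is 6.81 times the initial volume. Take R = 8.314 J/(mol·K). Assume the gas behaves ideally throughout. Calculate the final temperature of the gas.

V₁ = nRT₁/P₁ = 2.43×8.314×616/189 = 65.8 L.
Polytropic n=1.14: T₂ = T₁(V₁/V₂)^(n−1) = 616×(0.147)^0.14 = 471 K; P₂ = P₁(V₁/V₂)^n = 21.2 kPa.

471 K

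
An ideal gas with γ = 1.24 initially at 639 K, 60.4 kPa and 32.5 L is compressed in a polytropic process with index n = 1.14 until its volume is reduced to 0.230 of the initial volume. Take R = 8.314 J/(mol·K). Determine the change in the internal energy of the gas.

n = P₁V₁/(RT₁) = 60.4×32.5/(8.314×639) = 0.369 mol.
Polytropic n=1.14: T₂ = T₁(V₁/V₂)^(n−1) = 639×(4.35)^0.14 = 785 K; P₂ = P₁(V₁/V₂)^n = 323 kPa.
For an ideal gas ΔU = nCvΔT with Cv = R/(γ−1) = 34.6 J/(mol·K).
ΔU = 0.369×34.6×(785−639) = 1870 J.

1870 J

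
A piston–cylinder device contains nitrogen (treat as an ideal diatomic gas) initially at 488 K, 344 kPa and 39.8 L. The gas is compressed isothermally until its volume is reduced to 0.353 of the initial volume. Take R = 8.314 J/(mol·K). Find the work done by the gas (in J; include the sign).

-14300 J

n = P₁V₁/(RT₁) = 344×39.8/(8.314×488) = 3.37 mol.
Isothermal: T stays 488 K; PV = const ⇒ V₂ = 14.0 L, P₂ = 975 kPa.
W = nRT ln(V₂/V₁) = 3.37×8.314×488×ln(0.353) = -14300 J.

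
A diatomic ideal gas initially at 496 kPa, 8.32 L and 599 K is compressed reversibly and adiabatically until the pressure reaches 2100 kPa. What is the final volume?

2.97 L

Adiabatic: T₂/T₁ = (P₂/P₁)^((γ−1)/γ) ⇒ T₂ = 599×(4.23)^0.286 = 905 K; V₂ = 2.97 L.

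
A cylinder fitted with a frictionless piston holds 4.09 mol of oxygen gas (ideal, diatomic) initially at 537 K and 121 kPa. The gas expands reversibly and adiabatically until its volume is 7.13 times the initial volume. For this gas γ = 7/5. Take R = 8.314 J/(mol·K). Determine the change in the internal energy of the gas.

V₁ = nRT₁/P₁ = 4.09×8.314×537/121 = 151 L.
Adiabatic: TV^(γ−1) = const ⇒ T₂ = 537×(0.140)^0.400 = 245 K; PV^γ = const ⇒ P₂ = 7.73 kPa.
For an ideal gas ΔU = nCvΔT with Cv = (5/2)R = 20.8 J/(mol·K).
ΔU = 4.09×20.8×(245−537) = -24800 J.

-24800 J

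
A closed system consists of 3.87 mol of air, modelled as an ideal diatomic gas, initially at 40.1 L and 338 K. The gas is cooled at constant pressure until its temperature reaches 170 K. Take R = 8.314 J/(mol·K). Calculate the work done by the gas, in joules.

P₁ = nRT₁/V₁ = 3.87×8.314×338/40.1 = 271 kPa.
Isobaric: P stays 271 kPa; V/T = const ⇒ T₂ = 170 K, V₂ = 20.2 L.
W = PΔV = 271×(20.2−40.1) kPa·L = -5410 J.

-5410 J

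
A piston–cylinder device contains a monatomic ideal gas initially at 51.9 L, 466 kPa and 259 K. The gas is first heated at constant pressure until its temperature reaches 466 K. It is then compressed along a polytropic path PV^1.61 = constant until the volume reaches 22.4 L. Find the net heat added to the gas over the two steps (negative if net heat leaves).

39900 J

n = P₁V₁/(RT₁) = 466×51.9/(8.314×259) = 11.2 mol.
Step 1 — Isobaric: P stays 466 kPa; V/T = const ⇒ T₂ = 466 K, V₂ = 93.4 L.
W = PΔV = 466×(93.4−51.9) kPa·L = 19300 J.
ΔU = nCvΔT = 11.2×12.5×(466−259) = 29000 J.
Q = ΔU + W = nCpΔT = 48300 J.
State after step 1: P = 466 kPa, V = 93.4 L, T = 466 K.
Step 2 — Polytropic n=1.61: T₂ = T₁(V₁/V₂)^(n−1) = 466×(4.17)^0.61 = 1110 K; P₂ = P₁(V₁/V₂)^n = 4640 kPa.
W = (P₁V₁−P₂V₂)/(n−1) = (466×93.4−4640×22.4)/0.61 = -99100 J.
ΔU = nCvΔT = 11.2×12.5×(1110−466) = 90700 J.
Q = ΔU + W = -8420 J.
Net over both steps: W = -79800 J, Q = 39900 J, ΔU = 120000 J.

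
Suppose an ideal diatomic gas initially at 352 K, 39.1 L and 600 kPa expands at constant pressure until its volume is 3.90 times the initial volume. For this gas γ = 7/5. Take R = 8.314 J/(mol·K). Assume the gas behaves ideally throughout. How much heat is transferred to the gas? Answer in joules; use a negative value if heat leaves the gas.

238000 J

n = P₁V₁/(RT₁) = 600×39.1/(8.314×352) = 8.02 mol.
Isobaric: P stays 600 kPa; V/T = const ⇒ T₂ = 1370 K, V₂ = 152 L.
W = PΔV = 600×(152−39.1) kPa·L = 68000 J.
ΔU = nCvΔT = 8.02×20.8×(1370−352) = 170000 J.
Q = ΔU + W = nCpΔT = 238000 J.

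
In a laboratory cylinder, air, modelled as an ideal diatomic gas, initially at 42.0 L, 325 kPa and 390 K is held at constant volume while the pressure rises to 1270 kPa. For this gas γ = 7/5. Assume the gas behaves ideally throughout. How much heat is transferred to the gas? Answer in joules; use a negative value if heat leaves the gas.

99200 J

n = P₁V₁/(RT₁) = 325×42.0/(8.314×390) = 4.21 mol.
Isochoric: V stays 42.0 L; P/T = const ⇒ T₂ = 1520 K, P₂ = 1270 kPa.
W = 0 (no volume change).
ΔU = nCvΔT = 4.21×20.8×(1520−390) = 99200 J.
Q = ΔU = 99200 J.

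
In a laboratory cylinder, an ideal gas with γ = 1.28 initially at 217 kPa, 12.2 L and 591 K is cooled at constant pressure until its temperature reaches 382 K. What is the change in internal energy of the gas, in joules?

n = P₁V₁/(RT₁) = 217×12.2/(8.314×591) = 0.539 mol.
Isobaric: P stays 217 kPa; V/T = const ⇒ T₂ = 382 K, V₂ = 7.89 L.
For an ideal gas ΔU = nCvΔT with Cv = R/(γ−1) = 29.7 J/(mol·K).
ΔU = 0.539×29.7×(382−591) = -3340 J.

-3340 J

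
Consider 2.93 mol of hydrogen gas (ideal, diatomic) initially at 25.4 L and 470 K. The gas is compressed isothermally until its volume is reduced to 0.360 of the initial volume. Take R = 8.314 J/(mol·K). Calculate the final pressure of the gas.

1250 kPa

P₁ = nRT₁/V₁ = 2.93×8.314×470/25.4 = 451 kPa.
Isothermal: T stays 470 K; PV = const ⇒ V₂ = 9.14 L, P₂ = 1250 kPa.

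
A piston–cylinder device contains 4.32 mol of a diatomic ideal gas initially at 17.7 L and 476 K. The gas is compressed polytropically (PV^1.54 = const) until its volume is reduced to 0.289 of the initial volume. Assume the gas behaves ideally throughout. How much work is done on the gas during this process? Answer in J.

P₁ = nRT₁/V₁ = 4.32×8.314×476/17.7 = 966 kPa.
Polytropic n=1.54: T₂ = T₁(V₁/V₂)^(n−1) = 476×(3.46)^0.54 = 931 K; P₂ = P₁(V₁/V₂)^n = 6530 kPa.
W = (P₁V₁−P₂V₂)/(n−1) = (966×17.7−6530×5.12)/0.54 = -30200 J.
Work done on the gas = −W_by = 30200 J.

30200 J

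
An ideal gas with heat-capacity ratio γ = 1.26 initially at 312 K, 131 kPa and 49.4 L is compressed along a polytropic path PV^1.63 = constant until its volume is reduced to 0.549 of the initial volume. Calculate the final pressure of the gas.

348 kPa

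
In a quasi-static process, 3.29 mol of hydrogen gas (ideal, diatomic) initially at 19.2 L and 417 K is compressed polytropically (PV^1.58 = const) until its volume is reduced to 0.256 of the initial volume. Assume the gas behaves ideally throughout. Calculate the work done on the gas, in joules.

P₁ = nRT₁/V₁ = 3.29×8.314×417/19.2 = 594 kPa.
Polytropic n=1.58: T₂ = T₁(V₁/V₂)^(n−1) = 417×(3.91)^0.58 = 919 K; P₂ = P₁(V₁/V₂)^n = 5110 kPa.
W = (P₁V₁−P₂V₂)/(n−1) = (594×19.2−5110×4.92)/0.58 = -23700 J.
Work done on the gas = −W_by = 23700 J.

23700 J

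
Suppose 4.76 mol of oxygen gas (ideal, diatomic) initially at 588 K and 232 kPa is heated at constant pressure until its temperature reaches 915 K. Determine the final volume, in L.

156 L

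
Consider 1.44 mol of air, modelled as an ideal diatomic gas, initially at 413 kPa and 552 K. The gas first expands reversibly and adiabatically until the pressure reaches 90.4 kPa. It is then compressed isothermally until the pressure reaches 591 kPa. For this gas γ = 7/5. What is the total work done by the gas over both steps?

-2220 J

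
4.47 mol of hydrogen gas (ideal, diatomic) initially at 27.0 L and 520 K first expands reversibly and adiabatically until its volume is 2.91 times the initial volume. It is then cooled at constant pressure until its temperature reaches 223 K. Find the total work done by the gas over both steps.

12500 J

P₁ = nRT₁/V₁ = 4.47×8.314×520/27.0 = 716 kPa.
Step 1 — Adiabatic: TV^(γ−1) = const ⇒ T₂ = 520×(0.344)^0.400 = 339 K; PV^γ = const ⇒ P₂ = 160 kPa.
ΔU = nCvΔT = 4.47×20.8×(339−520) = -16800 J.
Q = 0 for an adiabatic process, so W = −ΔU = 16800 J.
State after step 1: P = 160 kPa, V = 78.6 L, T = 339 K.
Step 2 — Isobaric: P stays 160 kPa; V/T = const ⇒ T₂ = 223 K, V₂ = 51.7 L.
W = PΔV = 160×(51.7−78.6) kPa·L = -4320 J.
ΔU = nCvΔT = 4.47×20.8×(223−339) = -10800 J.
Q = ΔU + W = nCpΔT = -15100 J.
Net over both steps: W = 12500 J, Q = -15100 J, ΔU = -27600 J.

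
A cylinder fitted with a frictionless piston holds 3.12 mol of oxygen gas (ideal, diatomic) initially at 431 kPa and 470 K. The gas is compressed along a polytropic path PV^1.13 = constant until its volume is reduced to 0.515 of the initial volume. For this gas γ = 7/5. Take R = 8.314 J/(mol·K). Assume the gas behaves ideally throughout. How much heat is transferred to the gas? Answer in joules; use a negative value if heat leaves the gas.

-5700 J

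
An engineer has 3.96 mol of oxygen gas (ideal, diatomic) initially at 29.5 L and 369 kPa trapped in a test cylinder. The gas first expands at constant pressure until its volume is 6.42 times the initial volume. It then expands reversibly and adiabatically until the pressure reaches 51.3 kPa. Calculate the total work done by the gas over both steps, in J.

134000 J

T₁ = P₁V₁/(nR) = 369×29.5/(3.96×8.314) = 331 K.
Step 1 — Isobaric: P stays 369 kPa; V/T = const ⇒ T₂ = 2120 K, V₂ = 189 L.
W = PΔV = 369×(189−29.5) kPa·L = 59000 J.
ΔU = nCvΔT = 3.96×20.8×(2120−331) = 147000 J.
Q = ΔU + W = nCpΔT = 206000 J.
State after step 1: P = 369 kPa, V = 189 L, T = 2120 K.
Step 2 — Adiabatic: T₂/T₁ = (P₂/P₁)^((γ−1)/γ) ⇒ T₂ = 2120×(0.139)^0.286 = 1210 K; V₂ = 775 L.
ΔU = nCvΔT = 3.96×20.8×(1210−2120) = -75300 J.
Q = 0 for an adiabatic process, so W = −ΔU = 75300 J.
Net over both steps: W = 134000 J, Q = 206000 J, ΔU = 72200 J.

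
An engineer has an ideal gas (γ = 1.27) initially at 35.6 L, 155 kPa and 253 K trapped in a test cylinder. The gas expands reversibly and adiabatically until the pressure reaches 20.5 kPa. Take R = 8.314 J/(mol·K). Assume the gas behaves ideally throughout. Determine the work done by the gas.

7140 J

n = P₁V₁/(RT₁) = 155×35.6/(8.314×253) = 2.62 mol.
Adiabatic: T₂/T₁ = (P₂/P₁)^((γ−1)/γ) ⇒ T₂ = 253×(0.132)^0.213 = 165 K; V₂ = 175 L.
ΔU = nCvΔT = 2.62×30.8×(165−253) = -7140 J.
Q = 0 for an adiabatic process, so W = −ΔU = 7140 J.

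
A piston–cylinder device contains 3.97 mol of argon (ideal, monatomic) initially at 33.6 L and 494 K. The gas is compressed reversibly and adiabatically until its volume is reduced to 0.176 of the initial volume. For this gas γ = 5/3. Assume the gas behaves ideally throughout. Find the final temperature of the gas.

P₁ = nRT₁/V₁ = 3.97×8.314×494/33.6 = 485 kPa.
Adiabatic: TV^(γ−1) = const ⇒ T₂ = 494×(5.68)^0.667 = 1570 K; PV^γ = const ⇒ P₂ = 8780 kPa.

1570 K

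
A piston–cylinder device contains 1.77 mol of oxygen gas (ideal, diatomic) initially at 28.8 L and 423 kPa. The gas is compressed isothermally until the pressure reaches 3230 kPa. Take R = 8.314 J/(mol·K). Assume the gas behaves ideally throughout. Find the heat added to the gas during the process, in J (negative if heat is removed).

T₁ = P₁V₁/(nR) = 423×28.8/(1.77×8.314) = 828 K.
Isothermal: T stays 828 K; PV = const ⇒ V₂ = 3.77 L, P₂ = 3230 kPa.
ΔU = 0 (ideal gas, T constant).
W = nRT ln(V₂/V₁) = 1.77×8.314×828×ln(0.131) = -24800 J.
Q = ΔU + W = -24800 J.

-24800 J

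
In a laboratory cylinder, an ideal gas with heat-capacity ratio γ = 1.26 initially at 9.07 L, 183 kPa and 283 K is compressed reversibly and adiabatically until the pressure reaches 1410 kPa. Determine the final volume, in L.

Adiabatic: T₂/T₁ = (P₂/P₁)^((γ−1)/γ) ⇒ T₂ = 283×(7.70)^0.206 = 431 K; V₂ = 1.79 L.

1.79 L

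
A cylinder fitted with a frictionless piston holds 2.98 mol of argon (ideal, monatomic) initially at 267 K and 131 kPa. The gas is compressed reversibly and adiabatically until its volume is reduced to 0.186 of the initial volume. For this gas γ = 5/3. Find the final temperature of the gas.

V₁ = nRT₁/P₁ = 2.98×8.314×267/131 = 50.5 L.
Adiabatic: TV^(γ−1) = const ⇒ T₂ = 267×(5.38)^0.667 = 819 K; PV^γ = const ⇒ P₂ = 2160 kPa.

819 K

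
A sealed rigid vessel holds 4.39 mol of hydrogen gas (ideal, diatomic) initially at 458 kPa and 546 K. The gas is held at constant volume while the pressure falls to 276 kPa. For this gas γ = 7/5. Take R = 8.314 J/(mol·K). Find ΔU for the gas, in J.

-19800 J

V₁ = nRT₁/P₁ = 4.39×8.314×546/458 = 43.5 L.
Isochoric: V stays 43.5 L; P/T = const ⇒ T₂ = 329 K, P₂ = 276 kPa.
For an ideal gas ΔU = nCvΔT with Cv = (5/2)R = 20.8 J/(mol·K).
ΔU = 4.39×20.8×(329−546) = -19800 J.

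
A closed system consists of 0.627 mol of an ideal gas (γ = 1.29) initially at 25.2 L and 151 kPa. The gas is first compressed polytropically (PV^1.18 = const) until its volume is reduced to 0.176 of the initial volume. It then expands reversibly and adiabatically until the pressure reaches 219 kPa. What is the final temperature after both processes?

T₁ = P₁V₁/(nR) = 151×25.2/(0.627×8.314) = 730 K.
Step 1 — Polytropic n=1.18: T₂ = T₁(V₁/V₂)^(n−1) = 730×(5.68)^0.18 = 998 K; P₂ = P₁(V₁/V₂)^n = 1170 kPa.
W = (P₁V₁−P₂V₂)/(n−1) = (151×25.2−1170×4.44)/0.18 = -7760 J.
ΔU = nCvΔT = 0.627×28.7×(998−730) = 4820 J.
Q = ΔU + W = -2940 J.
State after step 1: P = 1170 kPa, V = 4.44 L, T = 998 K.
Step 2 — Adiabatic: T₂/T₁ = (P₂/P₁)^((γ−1)/γ) ⇒ T₂ = 998×(0.187)^0.225 = 684 K; V₂ = 16.3 L.
ΔU = nCvΔT = 0.627×28.7×(684−998) = -5640 J.
Q = 0 for an adiabatic process, so W = −ΔU = 5640 J.
Net over both steps: W = -2120 J, Q = -2940 J, ΔU = -820 J.

684 K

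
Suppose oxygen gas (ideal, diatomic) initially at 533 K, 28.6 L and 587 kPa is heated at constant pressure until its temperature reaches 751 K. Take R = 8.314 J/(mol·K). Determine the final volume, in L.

Isobaric: P stays 587 kPa; V/T = const ⇒ T₂ = 751 K, V₂ = 40.3 L.

40.3 L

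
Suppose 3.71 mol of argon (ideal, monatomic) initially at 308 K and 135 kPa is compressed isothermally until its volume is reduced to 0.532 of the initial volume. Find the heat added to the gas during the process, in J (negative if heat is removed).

-6000 J

V₁ = nRT₁/P₁ = 3.71×8.314×308/135 = 70.4 L.
Isothermal: T stays 308 K; PV = const ⇒ V₂ = 37.4 L, P₂ = 254 kPa.
ΔU = 0 (ideal gas, T constant).
W = nRT ln(V₂/V₁) = 3.71×8.314×308×ln(0.532) = -6000 J.
Q = ΔU + W = -6000 J.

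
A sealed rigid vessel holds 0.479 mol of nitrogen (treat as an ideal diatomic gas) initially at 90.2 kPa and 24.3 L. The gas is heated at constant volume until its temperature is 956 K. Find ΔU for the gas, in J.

4040 J

T₁ = P₁V₁/(nR) = 90.2×24.3/(0.479×8.314) = 550 K.
Isochoric: V stays 24.3 L; P/T = const ⇒ T₂ = 956 K, P₂ = 157 kPa.
For an ideal gas ΔU = nCvΔT with Cv = (5/2)R = 20.8 J/(mol·K).
ΔU = 0.479×20.8×(956−550) = 4040 J.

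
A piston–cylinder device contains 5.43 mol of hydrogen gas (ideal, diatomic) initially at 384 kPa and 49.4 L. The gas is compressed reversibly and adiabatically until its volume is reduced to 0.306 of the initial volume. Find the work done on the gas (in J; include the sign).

28700 J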